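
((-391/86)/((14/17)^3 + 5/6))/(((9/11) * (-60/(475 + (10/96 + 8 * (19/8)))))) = 501159491921/15243094080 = 32.88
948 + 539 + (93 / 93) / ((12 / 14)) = 8929 / 6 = 1488.17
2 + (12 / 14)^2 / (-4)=1.82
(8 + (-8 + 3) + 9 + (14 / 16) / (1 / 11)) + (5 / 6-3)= 467 / 24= 19.46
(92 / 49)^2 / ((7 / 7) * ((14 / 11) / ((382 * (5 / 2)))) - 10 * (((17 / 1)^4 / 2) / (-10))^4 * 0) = 44457160 / 16807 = 2645.16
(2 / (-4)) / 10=-1 / 20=-0.05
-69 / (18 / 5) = -115 / 6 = -19.17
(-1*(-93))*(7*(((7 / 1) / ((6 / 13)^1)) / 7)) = 2821 / 2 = 1410.50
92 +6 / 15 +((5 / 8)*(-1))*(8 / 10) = 919 / 10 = 91.90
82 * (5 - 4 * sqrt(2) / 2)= 410 - 164 * sqrt(2)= 178.07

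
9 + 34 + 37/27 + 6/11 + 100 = 43040/297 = 144.92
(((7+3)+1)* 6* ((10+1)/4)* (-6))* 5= -5445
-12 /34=-6 /17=-0.35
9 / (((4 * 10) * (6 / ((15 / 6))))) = 3 / 32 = 0.09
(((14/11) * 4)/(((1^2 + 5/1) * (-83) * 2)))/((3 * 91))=-0.00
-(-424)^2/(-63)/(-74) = -89888/2331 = -38.56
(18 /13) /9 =2 /13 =0.15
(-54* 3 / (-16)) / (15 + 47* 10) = 81 / 3880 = 0.02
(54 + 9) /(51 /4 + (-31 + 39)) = 252 /83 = 3.04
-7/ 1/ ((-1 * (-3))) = -7/ 3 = -2.33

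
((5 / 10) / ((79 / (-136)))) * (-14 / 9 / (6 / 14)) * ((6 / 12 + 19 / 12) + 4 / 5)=288218 / 31995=9.01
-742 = -742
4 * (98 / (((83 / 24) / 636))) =5983488 / 83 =72090.22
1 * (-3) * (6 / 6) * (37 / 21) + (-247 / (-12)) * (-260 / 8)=-113273 / 168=-674.24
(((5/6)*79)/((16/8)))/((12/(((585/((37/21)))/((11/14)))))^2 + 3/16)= 174.80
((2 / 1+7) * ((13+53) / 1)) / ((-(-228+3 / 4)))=264 / 101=2.61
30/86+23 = 1004/43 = 23.35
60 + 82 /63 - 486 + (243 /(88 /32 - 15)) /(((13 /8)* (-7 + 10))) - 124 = -3169016 /5733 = -552.77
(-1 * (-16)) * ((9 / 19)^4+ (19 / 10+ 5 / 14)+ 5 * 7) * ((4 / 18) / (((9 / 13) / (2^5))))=2265279331328 / 369460035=6131.32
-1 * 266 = -266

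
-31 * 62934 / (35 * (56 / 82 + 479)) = -79989114 / 688345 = -116.20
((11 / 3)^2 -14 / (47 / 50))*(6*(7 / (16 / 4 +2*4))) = -4291 / 846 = -5.07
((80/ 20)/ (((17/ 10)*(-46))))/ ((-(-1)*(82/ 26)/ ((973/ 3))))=-252980/ 48093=-5.26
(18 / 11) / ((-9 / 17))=-34 / 11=-3.09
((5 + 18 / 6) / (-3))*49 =-130.67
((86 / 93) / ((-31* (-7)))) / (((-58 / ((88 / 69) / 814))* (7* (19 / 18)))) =-344 / 22080079189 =-0.00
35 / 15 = 2.33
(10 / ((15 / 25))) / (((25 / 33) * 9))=22 / 9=2.44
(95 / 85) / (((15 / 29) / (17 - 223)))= -113506 / 255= -445.12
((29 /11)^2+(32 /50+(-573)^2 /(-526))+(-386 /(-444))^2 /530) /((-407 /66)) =2562724625515793 /25629693662100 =99.99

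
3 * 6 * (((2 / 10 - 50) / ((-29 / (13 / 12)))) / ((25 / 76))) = 369018 / 3625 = 101.80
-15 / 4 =-3.75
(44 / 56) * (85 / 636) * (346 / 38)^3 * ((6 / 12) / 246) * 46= 111346804085 / 15023843856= 7.41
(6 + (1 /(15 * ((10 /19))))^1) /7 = 919 /1050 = 0.88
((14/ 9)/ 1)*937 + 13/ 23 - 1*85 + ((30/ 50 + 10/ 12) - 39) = 2764597/ 2070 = 1335.55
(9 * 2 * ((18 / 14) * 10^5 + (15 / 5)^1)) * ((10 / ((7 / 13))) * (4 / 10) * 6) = 5054517936 / 49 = 103153427.27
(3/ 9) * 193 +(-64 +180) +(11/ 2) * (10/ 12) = 2219/ 12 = 184.92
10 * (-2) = -20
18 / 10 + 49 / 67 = 848 / 335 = 2.53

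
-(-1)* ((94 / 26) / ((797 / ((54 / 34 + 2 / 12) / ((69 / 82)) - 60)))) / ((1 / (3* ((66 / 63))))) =-16210018 / 19632501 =-0.83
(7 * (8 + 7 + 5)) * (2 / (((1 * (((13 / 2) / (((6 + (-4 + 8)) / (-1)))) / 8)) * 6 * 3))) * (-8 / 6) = 89600 / 351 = 255.27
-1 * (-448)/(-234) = -224/117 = -1.91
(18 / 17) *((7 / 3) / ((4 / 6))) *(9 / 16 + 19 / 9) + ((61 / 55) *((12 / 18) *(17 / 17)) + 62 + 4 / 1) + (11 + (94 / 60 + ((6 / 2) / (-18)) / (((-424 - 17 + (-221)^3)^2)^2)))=6794771484722305411369368986650127 / 76162487374117352887014606425760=89.21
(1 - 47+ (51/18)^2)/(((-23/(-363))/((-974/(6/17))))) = 1369404553/828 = 1653870.23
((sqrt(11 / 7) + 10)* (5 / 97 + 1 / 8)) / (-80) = -137 / 6208 - 137* sqrt(77) / 434560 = -0.02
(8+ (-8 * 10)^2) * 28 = 179424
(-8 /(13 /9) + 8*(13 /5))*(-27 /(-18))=22.89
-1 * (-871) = 871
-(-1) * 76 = 76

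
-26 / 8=-3.25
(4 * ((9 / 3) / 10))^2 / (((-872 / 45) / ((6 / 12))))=-81 / 2180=-0.04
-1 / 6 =-0.17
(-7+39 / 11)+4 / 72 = -673 / 198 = -3.40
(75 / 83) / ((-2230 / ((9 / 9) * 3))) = -45 / 37018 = -0.00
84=84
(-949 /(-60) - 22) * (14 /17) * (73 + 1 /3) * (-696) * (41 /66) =24702664 /153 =161455.32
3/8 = 0.38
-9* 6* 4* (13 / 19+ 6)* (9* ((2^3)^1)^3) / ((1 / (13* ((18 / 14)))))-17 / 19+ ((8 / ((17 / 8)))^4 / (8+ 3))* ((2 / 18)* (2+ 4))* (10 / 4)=-40762922600349463 / 366573669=-111199810.70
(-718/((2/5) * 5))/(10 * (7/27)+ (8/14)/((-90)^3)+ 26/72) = -915988500/7536373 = -121.54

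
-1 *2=-2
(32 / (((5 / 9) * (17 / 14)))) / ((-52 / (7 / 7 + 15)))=-16128 / 1105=-14.60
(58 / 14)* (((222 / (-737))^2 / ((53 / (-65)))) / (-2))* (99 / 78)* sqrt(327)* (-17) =-91113795* sqrt(327) / 18319609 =-89.94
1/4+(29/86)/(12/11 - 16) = 3207/14104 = 0.23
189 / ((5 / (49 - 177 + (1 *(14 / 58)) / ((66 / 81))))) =-3079755 / 638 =-4827.20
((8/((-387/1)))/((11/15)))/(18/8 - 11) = 32/9933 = 0.00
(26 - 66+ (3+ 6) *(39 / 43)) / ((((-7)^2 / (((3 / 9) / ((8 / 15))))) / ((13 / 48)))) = -88985 / 809088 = -0.11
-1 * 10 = -10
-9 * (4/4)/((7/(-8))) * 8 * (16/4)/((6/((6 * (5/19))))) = 11520/133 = 86.62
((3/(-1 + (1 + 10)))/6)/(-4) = -1/80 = -0.01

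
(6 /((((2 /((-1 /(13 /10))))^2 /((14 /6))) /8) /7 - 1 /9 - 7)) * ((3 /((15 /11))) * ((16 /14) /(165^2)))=-2688 /34245035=-0.00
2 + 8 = 10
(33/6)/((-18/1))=-0.31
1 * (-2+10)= 8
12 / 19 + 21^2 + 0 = 8391 / 19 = 441.63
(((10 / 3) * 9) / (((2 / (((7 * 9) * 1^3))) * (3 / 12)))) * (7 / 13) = 26460 / 13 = 2035.38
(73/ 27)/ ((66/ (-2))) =-0.08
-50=-50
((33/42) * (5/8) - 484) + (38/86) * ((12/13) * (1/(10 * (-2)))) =-151364019/313040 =-483.53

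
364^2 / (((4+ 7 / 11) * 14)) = 104104 / 51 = 2041.25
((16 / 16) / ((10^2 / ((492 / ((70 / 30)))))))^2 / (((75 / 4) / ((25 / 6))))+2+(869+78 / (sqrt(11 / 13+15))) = 39 * sqrt(2678) / 103+26704633 / 30625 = 891.58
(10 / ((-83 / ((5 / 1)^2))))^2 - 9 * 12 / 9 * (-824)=68180932 / 6889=9897.07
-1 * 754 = -754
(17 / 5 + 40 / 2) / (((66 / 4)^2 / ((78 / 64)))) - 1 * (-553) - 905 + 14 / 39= -66355987 / 188760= -351.54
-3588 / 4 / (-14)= 897 / 14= 64.07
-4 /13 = -0.31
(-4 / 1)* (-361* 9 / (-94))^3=-34296447249 / 207646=-165167.87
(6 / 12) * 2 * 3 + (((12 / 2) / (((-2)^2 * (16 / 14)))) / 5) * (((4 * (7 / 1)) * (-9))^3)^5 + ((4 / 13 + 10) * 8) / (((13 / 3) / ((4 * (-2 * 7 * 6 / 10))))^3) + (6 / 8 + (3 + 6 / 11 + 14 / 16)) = -86557262713074385314112518045786878972455229 / 314171000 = -275510033431075386697411700000000000.00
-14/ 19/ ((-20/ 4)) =14/ 95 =0.15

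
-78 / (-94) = 39 / 47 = 0.83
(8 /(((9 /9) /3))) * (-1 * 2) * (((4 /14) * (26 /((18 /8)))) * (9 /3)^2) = -9984 /7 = -1426.29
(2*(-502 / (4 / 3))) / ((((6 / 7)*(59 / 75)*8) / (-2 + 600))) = -39400725 / 472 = -83476.11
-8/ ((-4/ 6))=12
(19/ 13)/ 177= 19/ 2301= 0.01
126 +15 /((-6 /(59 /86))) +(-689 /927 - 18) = 16827979 /159444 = 105.54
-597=-597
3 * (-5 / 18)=-5 / 6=-0.83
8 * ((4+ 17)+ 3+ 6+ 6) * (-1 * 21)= -6048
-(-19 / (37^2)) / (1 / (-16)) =-304 / 1369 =-0.22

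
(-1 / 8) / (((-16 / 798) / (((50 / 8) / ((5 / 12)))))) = 5985 / 64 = 93.52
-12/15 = -4/5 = -0.80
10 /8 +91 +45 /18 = 379 /4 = 94.75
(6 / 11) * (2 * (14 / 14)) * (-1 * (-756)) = 9072 / 11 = 824.73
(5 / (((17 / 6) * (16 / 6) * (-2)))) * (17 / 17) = -45 / 136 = -0.33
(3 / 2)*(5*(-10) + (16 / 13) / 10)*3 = -14589 / 65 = -224.45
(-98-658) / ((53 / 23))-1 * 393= -38217 / 53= -721.08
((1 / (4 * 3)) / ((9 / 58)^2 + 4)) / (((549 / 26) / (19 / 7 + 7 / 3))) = 2317796 / 468204219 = 0.00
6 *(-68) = -408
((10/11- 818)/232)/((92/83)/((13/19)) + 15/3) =-808171/1519078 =-0.53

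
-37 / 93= -0.40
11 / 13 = 0.85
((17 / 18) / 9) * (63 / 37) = 119 / 666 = 0.18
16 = 16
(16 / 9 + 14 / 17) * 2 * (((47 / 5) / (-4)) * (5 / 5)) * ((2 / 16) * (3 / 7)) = -9353 / 14280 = -0.65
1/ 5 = 0.20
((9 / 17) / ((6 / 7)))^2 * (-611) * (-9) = 2097.80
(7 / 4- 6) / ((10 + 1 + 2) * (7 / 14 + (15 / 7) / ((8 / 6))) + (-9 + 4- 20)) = -119 / 67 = -1.78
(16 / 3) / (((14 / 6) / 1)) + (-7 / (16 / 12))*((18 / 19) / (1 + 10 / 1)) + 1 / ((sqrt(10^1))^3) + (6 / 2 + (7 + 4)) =15.87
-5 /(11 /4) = -1.82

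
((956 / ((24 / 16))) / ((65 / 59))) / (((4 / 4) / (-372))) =-13988192 / 65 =-215202.95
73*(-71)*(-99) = 513117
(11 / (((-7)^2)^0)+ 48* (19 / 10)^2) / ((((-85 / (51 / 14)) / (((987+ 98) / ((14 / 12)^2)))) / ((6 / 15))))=-15424236 / 6125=-2518.24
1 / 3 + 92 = 277 / 3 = 92.33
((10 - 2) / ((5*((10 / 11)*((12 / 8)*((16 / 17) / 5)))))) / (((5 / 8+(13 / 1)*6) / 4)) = 176 / 555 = 0.32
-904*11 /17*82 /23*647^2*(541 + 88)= -12629473716464 /23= -549107552889.74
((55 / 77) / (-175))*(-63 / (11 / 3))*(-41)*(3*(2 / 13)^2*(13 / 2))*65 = -6642 / 77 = -86.26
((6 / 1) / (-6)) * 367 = -367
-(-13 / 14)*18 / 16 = 117 / 112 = 1.04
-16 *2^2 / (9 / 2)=-128 / 9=-14.22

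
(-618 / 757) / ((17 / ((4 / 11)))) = -0.02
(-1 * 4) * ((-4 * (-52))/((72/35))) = -3640/9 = -404.44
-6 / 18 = -1 / 3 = -0.33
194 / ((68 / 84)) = 4074 / 17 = 239.65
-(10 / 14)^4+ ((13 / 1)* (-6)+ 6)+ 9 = -151888 / 2401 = -63.26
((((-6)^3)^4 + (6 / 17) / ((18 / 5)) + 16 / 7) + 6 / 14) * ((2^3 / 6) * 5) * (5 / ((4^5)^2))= 4856945593475 / 70189056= 69198.05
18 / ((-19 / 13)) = -234 / 19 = -12.32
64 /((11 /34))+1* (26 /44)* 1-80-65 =1175 /22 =53.41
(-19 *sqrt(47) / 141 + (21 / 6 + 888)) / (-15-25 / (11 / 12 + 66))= -1431749 / 24690 + 15257 *sqrt(47) / 1740645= -57.93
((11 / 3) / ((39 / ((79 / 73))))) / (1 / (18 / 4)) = 0.46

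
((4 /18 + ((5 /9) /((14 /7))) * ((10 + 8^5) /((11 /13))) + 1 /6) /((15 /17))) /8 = 36220999 /23760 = 1524.45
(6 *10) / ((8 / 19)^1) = 285 / 2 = 142.50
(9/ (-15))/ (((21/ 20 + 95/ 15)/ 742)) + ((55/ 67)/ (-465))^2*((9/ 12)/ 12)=-16593648634909/ 275194158768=-60.30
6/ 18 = 1/ 3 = 0.33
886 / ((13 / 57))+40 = 51022 / 13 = 3924.77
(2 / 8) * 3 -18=-69 / 4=-17.25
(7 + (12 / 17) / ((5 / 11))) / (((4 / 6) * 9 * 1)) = 727 / 510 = 1.43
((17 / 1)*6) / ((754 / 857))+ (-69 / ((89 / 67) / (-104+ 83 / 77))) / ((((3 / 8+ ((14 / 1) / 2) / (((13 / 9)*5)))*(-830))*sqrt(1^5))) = 5553083629369 / 49963872959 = 111.14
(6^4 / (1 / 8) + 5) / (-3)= -10373 / 3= -3457.67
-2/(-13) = 2/13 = 0.15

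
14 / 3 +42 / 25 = 6.35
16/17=0.94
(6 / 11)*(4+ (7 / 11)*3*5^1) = 894 / 121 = 7.39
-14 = -14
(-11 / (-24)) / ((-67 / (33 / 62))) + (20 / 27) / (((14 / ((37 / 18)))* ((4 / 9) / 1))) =1514111 / 6280848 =0.24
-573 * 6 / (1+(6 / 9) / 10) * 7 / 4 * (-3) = 541485 / 32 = 16921.41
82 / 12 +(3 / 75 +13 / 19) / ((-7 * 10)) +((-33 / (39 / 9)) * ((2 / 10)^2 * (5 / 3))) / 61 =539051899 / 79101750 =6.81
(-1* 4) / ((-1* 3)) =4 / 3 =1.33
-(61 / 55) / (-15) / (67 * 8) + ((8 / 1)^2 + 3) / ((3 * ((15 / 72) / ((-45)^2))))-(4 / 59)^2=334150846393141 / 1539298200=217080.00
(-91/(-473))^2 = 8281/223729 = 0.04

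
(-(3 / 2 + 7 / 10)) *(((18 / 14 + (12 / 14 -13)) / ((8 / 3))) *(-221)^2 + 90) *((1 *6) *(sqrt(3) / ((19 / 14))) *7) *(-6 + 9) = 3856790322 *sqrt(3) / 95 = 70317439.91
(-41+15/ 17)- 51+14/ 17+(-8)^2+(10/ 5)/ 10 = -2218/ 85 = -26.09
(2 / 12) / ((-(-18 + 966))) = -0.00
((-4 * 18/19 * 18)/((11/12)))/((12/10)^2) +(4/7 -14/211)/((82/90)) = -646999470/12656413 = -51.12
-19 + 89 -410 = -340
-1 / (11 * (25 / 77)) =-7 / 25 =-0.28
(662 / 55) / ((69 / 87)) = 19198 / 1265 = 15.18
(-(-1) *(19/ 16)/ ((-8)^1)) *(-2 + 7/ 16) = 475/ 2048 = 0.23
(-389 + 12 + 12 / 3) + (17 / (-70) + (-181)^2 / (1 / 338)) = 775099133 / 70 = 11072844.76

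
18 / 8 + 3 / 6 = 11 / 4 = 2.75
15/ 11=1.36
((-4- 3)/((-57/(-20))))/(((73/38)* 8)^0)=-140/57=-2.46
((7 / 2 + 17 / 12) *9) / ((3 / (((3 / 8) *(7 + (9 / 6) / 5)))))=12921 / 320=40.38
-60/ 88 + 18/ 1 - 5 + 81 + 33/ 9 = 6401/ 66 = 96.98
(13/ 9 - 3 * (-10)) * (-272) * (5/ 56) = -48110/ 63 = -763.65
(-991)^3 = -973242271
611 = 611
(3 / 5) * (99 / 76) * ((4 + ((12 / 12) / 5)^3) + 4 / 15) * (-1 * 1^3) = -158697 / 47500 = -3.34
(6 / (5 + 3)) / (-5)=-3 / 20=-0.15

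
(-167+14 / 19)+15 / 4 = -12351 / 76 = -162.51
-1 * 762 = -762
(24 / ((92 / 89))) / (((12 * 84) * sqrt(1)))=89 / 3864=0.02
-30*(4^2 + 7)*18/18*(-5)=3450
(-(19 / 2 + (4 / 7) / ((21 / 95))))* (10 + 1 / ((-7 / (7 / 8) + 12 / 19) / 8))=-184756 / 1715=-107.73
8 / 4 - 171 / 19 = -7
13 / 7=1.86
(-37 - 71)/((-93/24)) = 864/31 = 27.87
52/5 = 10.40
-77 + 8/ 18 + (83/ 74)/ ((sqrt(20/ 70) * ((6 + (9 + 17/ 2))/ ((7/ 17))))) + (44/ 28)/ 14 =-67423/ 882 + 581 * sqrt(14)/ 59126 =-76.41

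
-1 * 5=-5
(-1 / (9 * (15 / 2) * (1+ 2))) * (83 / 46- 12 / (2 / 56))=1.65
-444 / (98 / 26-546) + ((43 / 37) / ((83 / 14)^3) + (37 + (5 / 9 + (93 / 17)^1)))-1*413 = -8422812943926758 / 22816810873143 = -369.15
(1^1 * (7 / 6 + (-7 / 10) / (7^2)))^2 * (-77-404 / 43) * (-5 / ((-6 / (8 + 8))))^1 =-87026104 / 56889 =-1529.75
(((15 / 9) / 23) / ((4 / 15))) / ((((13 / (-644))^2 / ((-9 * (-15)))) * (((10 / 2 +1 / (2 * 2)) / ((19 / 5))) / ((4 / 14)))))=3146400 / 169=18617.75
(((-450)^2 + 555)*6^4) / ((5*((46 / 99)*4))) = 651319218 / 23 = 28318226.87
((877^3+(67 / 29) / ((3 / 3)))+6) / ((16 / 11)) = 107586919539 / 232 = 463736722.15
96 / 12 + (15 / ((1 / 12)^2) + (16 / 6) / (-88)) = 71543 / 33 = 2167.97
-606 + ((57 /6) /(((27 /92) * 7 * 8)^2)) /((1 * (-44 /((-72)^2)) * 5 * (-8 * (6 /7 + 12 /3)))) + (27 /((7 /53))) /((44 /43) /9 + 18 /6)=-61363971941 /113568840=-540.32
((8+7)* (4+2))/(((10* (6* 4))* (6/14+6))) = 7/120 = 0.06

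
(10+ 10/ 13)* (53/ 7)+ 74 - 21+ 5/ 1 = 1814/ 13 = 139.54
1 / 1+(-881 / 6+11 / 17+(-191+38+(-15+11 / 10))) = -79582 / 255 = -312.09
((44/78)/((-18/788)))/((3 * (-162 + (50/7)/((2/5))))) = 60676/1062477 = 0.06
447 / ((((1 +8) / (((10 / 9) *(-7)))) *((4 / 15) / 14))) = -182525 / 9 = -20280.56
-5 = -5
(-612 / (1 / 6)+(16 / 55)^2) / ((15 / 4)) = -44430176 / 45375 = -979.18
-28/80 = -7/20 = -0.35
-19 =-19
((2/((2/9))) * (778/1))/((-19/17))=-119034/19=-6264.95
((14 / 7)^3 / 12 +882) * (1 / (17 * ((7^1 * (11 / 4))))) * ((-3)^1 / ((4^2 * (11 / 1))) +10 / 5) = 231038 / 43197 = 5.35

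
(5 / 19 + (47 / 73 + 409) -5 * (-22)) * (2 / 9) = 1442222 / 12483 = 115.53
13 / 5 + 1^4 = 18 / 5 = 3.60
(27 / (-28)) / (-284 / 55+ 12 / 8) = 1485 / 5642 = 0.26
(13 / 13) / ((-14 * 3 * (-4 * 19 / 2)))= 1 / 1596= 0.00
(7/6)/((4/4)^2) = 1.17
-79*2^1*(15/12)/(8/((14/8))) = -2765/64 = -43.20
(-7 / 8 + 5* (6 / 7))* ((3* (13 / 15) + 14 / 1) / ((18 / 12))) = 15853 / 420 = 37.75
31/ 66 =0.47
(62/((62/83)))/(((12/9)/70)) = 8715/2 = 4357.50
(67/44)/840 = 67/36960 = 0.00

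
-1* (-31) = 31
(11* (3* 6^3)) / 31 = 7128 / 31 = 229.94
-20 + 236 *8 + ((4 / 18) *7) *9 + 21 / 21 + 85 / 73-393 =108855 / 73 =1491.16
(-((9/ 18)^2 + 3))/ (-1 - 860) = 13/ 3444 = 0.00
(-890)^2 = 792100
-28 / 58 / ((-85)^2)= -14 / 209525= -0.00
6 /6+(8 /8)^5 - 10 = -8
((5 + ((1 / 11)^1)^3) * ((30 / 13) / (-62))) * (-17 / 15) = 0.21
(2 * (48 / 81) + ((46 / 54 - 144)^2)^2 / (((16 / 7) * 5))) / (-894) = -312410802688571 / 7601732064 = -41097.32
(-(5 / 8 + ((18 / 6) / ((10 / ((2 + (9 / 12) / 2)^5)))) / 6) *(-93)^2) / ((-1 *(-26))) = -24958410651 / 17039360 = -1464.75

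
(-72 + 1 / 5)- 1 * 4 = -379 / 5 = -75.80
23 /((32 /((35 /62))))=805 /1984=0.41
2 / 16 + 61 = 489 / 8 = 61.12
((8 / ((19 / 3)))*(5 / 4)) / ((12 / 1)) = 5 / 38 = 0.13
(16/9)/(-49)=-0.04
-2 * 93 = -186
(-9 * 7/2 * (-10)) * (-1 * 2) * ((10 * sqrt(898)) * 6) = -37800 * sqrt(898) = -1132739.30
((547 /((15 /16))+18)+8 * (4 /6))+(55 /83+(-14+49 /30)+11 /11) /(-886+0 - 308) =1804079461 /2973060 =606.81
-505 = -505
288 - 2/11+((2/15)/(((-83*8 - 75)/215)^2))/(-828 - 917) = 1810282942364/6289675557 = 287.82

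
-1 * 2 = -2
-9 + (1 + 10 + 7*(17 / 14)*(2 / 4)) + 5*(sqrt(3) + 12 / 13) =5*sqrt(3) + 565 / 52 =19.53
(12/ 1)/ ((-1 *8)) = -3/ 2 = -1.50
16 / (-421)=-16 / 421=-0.04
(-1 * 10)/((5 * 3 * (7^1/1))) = -0.10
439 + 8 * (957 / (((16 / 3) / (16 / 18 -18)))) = -24124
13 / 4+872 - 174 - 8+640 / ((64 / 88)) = 6293 / 4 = 1573.25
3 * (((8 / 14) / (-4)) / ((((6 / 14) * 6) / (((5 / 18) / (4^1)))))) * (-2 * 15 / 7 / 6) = 25 / 3024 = 0.01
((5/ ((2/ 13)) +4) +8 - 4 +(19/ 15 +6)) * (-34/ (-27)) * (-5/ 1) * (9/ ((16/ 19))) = -462859/ 144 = -3214.30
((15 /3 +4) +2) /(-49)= -11 /49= -0.22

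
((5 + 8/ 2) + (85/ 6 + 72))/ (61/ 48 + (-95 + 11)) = -1.15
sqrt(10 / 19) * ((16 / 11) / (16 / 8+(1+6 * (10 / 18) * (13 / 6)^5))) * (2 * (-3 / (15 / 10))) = -746496 * sqrt(190) / 395314513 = -0.03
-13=-13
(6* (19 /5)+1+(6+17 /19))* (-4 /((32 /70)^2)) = -178605 /304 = -587.52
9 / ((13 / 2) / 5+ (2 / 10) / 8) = 360 / 53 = 6.79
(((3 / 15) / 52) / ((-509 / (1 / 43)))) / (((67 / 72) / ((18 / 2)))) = -162 / 95317885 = -0.00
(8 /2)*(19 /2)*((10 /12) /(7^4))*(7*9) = 0.83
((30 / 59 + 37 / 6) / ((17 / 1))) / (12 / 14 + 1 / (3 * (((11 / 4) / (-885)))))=-10703 / 2900676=-0.00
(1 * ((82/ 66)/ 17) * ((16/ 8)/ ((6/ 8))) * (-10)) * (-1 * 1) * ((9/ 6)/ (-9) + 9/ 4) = 20500/ 5049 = 4.06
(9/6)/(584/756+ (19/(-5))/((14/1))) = 2835/947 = 2.99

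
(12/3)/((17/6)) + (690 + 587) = 21733/17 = 1278.41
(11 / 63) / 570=11 / 35910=0.00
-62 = -62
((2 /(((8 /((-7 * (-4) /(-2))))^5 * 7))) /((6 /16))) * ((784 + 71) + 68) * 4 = -2216123 /48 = -46169.23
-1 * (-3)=3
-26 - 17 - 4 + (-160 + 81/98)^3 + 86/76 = -72118853618009/17882648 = -4032895.67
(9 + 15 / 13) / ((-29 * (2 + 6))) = -33 / 754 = -0.04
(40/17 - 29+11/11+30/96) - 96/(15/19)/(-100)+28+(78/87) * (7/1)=10.16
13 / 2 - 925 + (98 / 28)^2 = -3625 / 4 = -906.25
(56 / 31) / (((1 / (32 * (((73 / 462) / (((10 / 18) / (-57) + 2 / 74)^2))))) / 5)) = 87667734510 / 573221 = 152938.80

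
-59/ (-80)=59/ 80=0.74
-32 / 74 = -16 / 37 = -0.43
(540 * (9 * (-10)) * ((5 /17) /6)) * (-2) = 81000 /17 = 4764.71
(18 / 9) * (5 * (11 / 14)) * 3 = 23.57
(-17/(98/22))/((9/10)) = -1870/441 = -4.24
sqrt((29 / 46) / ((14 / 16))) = 2 * sqrt(4669) / 161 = 0.85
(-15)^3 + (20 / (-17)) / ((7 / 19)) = -402005 / 119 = -3378.19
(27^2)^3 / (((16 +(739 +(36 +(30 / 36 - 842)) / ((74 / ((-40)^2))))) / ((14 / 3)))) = -28669116186 / 264085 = -108560.18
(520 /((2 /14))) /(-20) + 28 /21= -542 /3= -180.67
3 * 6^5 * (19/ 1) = 443232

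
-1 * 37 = -37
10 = 10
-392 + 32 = -360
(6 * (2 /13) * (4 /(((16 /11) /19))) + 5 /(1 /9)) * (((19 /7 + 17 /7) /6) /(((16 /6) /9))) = 269.70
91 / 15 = 6.07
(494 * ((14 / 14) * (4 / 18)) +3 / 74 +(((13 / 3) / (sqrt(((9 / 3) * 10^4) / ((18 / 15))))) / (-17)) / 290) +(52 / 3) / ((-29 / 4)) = 2074855 / 19314-13 * sqrt(10) / 7395000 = 107.43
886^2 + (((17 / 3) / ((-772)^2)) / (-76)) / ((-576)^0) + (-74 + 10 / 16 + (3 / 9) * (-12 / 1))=784918.62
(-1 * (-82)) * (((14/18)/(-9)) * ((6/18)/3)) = -574/729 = -0.79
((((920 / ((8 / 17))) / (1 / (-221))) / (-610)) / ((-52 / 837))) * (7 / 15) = -12981591 / 2440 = -5320.32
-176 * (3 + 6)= -1584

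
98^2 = 9604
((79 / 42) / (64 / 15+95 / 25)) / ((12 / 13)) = 5135 / 20328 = 0.25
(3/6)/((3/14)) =7/3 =2.33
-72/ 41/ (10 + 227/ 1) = -24/ 3239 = -0.01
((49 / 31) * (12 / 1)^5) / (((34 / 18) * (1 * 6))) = 18289152 / 527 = 34704.27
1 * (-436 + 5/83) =-36183/83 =-435.94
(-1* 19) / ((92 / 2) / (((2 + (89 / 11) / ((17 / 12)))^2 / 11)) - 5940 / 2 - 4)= 19753958 / 3083167111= 0.01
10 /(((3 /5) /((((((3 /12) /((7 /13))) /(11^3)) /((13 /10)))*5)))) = 0.02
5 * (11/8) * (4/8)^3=55/64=0.86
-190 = -190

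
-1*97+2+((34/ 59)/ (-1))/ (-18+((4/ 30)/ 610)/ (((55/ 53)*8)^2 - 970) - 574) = -38423632816132945/ 404463437193731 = -95.00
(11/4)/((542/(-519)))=-2.63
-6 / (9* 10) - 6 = -91 / 15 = -6.07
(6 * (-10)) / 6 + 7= -3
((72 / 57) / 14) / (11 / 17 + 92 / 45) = 9180 / 273847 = 0.03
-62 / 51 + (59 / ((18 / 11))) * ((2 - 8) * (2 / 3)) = -22252 / 153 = -145.44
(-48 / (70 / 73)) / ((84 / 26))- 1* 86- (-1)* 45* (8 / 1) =63334 / 245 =258.51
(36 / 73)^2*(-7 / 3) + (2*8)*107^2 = 976184512 / 5329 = 183183.43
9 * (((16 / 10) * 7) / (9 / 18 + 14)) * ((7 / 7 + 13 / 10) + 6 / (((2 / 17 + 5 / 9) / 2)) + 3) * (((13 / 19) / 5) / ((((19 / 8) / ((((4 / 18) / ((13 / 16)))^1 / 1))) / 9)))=22.80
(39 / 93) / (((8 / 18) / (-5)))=-585 / 124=-4.72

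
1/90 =0.01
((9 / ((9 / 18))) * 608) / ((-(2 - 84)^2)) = -2736 / 1681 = -1.63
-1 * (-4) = 4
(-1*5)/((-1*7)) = 5/7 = 0.71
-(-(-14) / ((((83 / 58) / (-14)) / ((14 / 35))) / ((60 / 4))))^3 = 317326210854912 / 571787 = 554972762.33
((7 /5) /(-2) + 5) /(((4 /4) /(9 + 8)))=731 /10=73.10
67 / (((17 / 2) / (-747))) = -100098 / 17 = -5888.12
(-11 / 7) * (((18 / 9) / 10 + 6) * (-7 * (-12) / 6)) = -682 / 5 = -136.40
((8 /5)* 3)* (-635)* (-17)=51816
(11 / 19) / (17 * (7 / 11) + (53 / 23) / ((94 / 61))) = 261602 / 5563979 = 0.05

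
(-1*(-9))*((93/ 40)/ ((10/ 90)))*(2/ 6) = 62.78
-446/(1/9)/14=-2007/7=-286.71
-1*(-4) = 4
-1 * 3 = -3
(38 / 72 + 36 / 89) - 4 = -9829 / 3204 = -3.07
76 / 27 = 2.81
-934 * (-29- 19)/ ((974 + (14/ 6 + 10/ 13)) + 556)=1748448/ 59791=29.24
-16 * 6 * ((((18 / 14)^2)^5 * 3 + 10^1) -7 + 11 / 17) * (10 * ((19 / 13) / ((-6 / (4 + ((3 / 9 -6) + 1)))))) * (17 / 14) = -593831988462560 / 77115742977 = -7700.53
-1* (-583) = 583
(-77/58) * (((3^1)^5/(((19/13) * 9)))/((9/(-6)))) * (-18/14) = -11583/551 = -21.02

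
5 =5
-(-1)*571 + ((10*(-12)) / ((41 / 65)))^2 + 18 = 61830109 / 1681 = 36781.74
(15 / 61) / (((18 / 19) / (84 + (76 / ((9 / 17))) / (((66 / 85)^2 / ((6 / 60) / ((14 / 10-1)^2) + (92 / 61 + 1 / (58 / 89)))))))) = 12614149024085 / 50765573232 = 248.48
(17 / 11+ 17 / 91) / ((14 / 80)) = 9.90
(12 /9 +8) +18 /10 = 167 /15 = 11.13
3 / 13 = 0.23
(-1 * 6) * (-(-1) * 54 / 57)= -5.68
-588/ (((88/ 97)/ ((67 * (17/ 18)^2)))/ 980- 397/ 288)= 77925622078080/ 182682140051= 426.56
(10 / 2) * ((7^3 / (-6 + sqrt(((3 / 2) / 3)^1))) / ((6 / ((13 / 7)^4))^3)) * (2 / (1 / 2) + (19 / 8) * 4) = -349471276837215 / 11460424388 - 116490425612405 * sqrt(2) / 45841697552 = -34087.47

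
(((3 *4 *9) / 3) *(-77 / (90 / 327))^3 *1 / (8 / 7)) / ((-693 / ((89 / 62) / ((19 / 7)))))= 33484747689701 / 63612000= 526390.42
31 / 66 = 0.47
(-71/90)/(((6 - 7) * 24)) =71/2160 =0.03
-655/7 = -93.57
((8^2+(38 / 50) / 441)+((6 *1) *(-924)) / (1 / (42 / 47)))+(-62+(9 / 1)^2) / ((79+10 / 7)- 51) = -521932014767 / 106744050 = -4889.57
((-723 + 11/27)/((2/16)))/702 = -78040/9477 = -8.23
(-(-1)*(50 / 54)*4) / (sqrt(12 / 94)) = 50*sqrt(282) / 81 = 10.37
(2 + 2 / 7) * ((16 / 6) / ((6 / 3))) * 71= 4544 / 21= 216.38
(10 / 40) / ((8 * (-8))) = -1 / 256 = -0.00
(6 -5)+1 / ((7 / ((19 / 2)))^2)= 557 / 196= 2.84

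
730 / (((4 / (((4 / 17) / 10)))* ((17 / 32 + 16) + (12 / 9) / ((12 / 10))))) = 21024 / 86377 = 0.24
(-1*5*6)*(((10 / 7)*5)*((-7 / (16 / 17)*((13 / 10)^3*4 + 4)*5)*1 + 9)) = 5598645 / 56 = 99975.80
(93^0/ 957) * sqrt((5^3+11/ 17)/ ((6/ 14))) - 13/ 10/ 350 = -13/ 3500+2 * sqrt(21182)/ 16269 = 0.01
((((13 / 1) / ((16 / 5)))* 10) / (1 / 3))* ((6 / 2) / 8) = 2925 / 64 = 45.70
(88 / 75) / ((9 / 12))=352 / 225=1.56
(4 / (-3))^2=16 / 9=1.78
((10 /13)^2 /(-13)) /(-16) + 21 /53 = 185873 /465764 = 0.40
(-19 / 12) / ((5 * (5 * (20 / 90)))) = -57 / 200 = -0.28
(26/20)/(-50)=-13/500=-0.03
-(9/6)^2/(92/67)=-603/368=-1.64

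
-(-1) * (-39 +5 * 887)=4396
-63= -63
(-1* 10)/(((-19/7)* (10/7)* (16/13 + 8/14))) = 4459/3116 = 1.43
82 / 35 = 2.34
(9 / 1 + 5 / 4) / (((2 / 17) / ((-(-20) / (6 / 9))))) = 10455 / 4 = 2613.75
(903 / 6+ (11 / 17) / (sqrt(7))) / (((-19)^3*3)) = -301 / 41154 - 11*sqrt(7) / 2448663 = -0.01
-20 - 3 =-23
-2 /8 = -1 /4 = -0.25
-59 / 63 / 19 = -59 / 1197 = -0.05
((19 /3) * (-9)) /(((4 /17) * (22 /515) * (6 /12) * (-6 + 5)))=499035 /44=11341.70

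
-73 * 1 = -73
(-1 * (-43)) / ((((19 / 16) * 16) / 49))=110.89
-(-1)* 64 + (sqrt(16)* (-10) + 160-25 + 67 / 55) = 8812 / 55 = 160.22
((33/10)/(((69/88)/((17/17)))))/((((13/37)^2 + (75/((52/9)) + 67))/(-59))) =-2032844528/655782785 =-3.10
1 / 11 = 0.09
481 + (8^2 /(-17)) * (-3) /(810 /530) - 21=214532 /459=467.39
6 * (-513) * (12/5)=-36936/5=-7387.20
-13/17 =-0.76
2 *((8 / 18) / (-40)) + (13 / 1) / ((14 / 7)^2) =581 / 180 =3.23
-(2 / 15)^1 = -2 / 15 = -0.13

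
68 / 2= 34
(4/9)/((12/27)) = 1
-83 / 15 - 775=-11708 / 15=-780.53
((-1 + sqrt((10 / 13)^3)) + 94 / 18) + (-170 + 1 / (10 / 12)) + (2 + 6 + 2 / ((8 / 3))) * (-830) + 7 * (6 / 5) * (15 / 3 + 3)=-662389 / 90 + 10 * sqrt(130) / 169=-7359.20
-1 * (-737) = 737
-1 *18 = -18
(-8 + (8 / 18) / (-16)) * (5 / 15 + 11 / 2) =-10115 / 216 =-46.83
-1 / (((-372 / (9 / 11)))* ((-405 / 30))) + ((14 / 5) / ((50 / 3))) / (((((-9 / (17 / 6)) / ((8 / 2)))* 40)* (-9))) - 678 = -46817565671 / 69052500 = -678.00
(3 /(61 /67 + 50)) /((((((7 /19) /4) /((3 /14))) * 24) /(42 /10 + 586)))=3756623 /1114260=3.37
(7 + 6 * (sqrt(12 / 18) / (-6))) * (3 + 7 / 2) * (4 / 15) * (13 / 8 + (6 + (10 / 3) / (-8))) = 15743 / 180 - 2249 * sqrt(6) / 540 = 77.26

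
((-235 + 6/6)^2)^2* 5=14991097680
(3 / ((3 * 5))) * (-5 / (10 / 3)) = -3 / 10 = -0.30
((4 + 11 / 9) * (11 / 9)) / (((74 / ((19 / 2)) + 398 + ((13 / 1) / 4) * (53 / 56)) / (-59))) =-129820768 / 140950611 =-0.92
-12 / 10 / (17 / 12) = -0.85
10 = 10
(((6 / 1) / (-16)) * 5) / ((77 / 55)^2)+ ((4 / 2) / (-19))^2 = -133807 / 141512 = -0.95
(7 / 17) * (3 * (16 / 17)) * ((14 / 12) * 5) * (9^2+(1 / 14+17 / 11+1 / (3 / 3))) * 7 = 12619460 / 3179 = 3969.63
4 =4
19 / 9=2.11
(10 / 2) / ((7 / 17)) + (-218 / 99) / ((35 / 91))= 22237 / 3465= 6.42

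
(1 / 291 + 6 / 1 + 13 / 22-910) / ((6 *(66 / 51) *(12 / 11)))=-98321251 / 921888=-106.65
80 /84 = 20 /21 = 0.95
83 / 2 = 41.50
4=4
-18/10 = -9/5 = -1.80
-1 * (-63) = 63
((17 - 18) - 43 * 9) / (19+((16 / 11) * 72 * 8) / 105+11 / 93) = -6946170 / 485113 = -14.32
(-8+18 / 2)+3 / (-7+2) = 2 / 5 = 0.40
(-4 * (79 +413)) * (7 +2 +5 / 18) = -54776 / 3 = -18258.67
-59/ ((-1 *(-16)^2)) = 59/ 256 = 0.23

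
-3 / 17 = -0.18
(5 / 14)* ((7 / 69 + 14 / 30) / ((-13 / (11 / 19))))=-154 / 17043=-0.01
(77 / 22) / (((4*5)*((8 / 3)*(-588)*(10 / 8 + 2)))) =-1 / 29120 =-0.00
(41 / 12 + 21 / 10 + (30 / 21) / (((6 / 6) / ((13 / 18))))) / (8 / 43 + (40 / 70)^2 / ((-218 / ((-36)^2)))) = -270707059 / 72557280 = -3.73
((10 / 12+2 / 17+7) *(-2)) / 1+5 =-556 / 51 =-10.90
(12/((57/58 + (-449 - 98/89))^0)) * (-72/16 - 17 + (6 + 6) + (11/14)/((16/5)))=-6219/56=-111.05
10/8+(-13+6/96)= -187/16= -11.69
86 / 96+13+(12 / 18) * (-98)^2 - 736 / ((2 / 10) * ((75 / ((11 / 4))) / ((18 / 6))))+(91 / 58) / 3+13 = 41935987 / 6960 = 6025.29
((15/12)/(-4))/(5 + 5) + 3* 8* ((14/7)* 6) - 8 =8959/32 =279.97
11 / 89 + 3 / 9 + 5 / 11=2677 / 2937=0.91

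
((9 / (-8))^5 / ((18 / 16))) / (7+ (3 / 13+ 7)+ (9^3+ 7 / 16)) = -3159 / 1466624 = -0.00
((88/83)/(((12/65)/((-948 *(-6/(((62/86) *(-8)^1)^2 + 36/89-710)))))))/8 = -507012441/83979317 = -6.04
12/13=0.92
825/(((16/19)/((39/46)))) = 611325/736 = 830.60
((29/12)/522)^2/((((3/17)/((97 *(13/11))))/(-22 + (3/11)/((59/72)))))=-150723547/499615776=-0.30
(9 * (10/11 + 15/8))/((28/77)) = 68.91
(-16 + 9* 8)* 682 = 38192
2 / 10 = 1 / 5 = 0.20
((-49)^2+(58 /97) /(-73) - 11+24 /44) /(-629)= -186201338 /48993439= -3.80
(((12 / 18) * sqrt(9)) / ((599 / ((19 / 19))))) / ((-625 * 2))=-1 / 374375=-0.00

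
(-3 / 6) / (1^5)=-1 / 2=-0.50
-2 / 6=-1 / 3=-0.33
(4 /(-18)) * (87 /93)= -58 /279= -0.21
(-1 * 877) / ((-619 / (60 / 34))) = 26310 / 10523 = 2.50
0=0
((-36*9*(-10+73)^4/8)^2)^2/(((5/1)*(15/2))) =883624221519244827414348056136762987/200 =4418121107596224137071740000000000.00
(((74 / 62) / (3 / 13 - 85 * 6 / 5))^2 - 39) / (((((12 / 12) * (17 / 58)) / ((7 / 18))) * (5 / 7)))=-380482025534 / 5252165793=-72.44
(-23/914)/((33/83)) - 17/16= -271649/241296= -1.13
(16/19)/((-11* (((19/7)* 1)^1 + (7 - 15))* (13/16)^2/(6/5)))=172032/6534385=0.03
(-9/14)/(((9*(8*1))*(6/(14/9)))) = -1/432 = -0.00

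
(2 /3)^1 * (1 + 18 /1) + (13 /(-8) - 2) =217 /24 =9.04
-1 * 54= -54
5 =5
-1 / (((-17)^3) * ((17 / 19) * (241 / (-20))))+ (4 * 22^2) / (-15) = -38968899796 / 301928415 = -129.07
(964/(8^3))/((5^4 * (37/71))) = 0.01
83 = 83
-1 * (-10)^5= 100000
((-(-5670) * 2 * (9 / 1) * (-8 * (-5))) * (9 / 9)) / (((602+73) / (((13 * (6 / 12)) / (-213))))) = -13104 / 71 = -184.56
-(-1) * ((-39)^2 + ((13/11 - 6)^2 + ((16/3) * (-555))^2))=1060340450/121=8763144.21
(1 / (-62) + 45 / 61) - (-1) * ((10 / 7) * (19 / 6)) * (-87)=-10400307 / 26474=-392.85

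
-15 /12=-1.25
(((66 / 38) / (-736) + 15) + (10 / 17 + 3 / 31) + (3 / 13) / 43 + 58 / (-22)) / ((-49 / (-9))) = 5322976429437 / 2220458207968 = 2.40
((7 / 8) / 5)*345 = 483 / 8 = 60.38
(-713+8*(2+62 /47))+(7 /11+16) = -346292 /517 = -669.81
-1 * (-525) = 525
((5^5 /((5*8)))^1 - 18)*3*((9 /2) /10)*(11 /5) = 142857 /800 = 178.57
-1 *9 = -9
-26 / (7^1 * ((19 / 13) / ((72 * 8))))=-194688 / 133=-1463.82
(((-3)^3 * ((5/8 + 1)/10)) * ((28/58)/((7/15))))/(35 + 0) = -1053/8120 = -0.13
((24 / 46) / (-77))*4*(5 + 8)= -624 / 1771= -0.35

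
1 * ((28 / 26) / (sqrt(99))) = 14 * sqrt(11) / 429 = 0.11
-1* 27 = -27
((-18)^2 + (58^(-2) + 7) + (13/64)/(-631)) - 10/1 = 10902104187/33962944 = 321.00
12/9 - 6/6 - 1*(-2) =7/3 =2.33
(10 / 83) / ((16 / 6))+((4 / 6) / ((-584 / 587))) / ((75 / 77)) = -1752571 / 2726550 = -0.64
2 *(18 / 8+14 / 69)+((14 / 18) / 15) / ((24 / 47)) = 373147 / 74520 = 5.01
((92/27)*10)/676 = 230/4563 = 0.05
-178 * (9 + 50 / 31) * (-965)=1822978.39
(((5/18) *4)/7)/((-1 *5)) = -2/63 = -0.03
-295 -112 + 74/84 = -406.12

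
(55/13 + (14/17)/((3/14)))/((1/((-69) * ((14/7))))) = -1114.20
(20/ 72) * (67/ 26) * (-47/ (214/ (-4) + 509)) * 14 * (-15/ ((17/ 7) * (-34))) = -3857525/ 20535762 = -0.19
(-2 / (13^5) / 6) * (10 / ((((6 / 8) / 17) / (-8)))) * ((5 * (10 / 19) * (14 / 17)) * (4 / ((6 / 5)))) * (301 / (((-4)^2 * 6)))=21070000 / 571419927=0.04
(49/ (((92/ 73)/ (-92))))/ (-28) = 511/ 4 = 127.75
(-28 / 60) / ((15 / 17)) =-119 / 225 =-0.53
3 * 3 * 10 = 90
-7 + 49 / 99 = -644 / 99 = -6.51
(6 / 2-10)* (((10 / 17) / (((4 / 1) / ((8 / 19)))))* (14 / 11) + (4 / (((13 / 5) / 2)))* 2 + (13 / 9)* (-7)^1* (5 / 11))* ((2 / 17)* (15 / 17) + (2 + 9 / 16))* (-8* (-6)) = -58718403625 / 40045863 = -1466.28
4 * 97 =388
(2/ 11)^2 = 0.03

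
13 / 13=1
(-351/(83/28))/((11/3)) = -29484/913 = -32.29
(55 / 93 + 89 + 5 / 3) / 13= 2829 / 403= 7.02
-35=-35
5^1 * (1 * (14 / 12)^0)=5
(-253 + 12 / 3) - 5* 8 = -289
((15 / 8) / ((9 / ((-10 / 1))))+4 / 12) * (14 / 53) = -49 / 106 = -0.46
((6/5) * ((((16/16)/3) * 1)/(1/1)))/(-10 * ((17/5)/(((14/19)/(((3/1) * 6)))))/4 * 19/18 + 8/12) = -168/91775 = -0.00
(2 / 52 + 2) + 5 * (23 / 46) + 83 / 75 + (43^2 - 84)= 1726379 / 975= 1770.65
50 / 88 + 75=3325 / 44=75.57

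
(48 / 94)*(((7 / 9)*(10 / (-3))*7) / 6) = -1960 / 1269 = -1.54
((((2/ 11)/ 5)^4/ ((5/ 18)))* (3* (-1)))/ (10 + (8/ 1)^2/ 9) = -3888/ 3522990625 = -0.00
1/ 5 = 0.20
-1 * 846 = -846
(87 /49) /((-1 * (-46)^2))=-87 /103684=-0.00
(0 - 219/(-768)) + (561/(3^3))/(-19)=-35389/43776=-0.81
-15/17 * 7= -105/17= -6.18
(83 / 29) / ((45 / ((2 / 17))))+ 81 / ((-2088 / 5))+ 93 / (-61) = -18524557 / 10826280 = -1.71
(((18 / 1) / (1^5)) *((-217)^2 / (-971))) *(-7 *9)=53398926 / 971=54993.74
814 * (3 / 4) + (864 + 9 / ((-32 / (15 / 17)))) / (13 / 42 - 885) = 6160275291 / 10106704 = 609.52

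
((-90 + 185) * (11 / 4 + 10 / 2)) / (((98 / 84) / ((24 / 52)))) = 26505 / 91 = 291.26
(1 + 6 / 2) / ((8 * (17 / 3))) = 3 / 34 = 0.09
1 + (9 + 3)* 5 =61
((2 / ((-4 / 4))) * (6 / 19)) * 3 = -36 / 19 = -1.89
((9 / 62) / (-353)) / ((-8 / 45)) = 405 / 175088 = 0.00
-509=-509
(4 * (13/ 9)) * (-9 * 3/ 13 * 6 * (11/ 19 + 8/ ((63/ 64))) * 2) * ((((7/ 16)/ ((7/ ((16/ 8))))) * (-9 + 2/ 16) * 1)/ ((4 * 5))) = 739891/ 10640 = 69.54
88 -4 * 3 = 76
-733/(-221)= 733/221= 3.32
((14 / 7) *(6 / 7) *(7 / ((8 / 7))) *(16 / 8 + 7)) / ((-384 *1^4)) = -63 / 256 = -0.25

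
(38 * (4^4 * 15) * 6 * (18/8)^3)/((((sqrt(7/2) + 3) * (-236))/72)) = -1077053760/649 + 179508960 * sqrt(14)/649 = -624642.12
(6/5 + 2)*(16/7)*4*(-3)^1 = -3072/35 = -87.77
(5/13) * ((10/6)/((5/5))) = 25/39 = 0.64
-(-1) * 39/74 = 39/74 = 0.53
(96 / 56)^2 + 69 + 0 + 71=7004 / 49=142.94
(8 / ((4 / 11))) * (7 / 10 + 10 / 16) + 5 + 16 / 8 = 723 / 20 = 36.15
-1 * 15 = -15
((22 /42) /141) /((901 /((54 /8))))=33 /1185716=0.00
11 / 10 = 1.10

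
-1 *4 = -4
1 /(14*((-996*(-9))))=1 /125496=0.00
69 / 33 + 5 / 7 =216 / 77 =2.81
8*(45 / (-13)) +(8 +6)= -178 / 13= -13.69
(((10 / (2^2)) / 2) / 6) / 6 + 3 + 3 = 869 / 144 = 6.03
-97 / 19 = -5.11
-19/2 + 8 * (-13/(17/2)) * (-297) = 123229/34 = 3624.38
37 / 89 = 0.42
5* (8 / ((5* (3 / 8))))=64 / 3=21.33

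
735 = 735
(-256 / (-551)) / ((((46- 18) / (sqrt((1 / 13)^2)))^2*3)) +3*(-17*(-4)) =2792452588 / 13688493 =204.00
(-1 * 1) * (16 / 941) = -16 / 941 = -0.02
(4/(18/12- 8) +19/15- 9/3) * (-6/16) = 229/260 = 0.88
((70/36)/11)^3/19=42875/147485448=0.00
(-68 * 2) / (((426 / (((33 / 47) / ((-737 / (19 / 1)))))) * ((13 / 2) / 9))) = 23256 / 2906527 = 0.01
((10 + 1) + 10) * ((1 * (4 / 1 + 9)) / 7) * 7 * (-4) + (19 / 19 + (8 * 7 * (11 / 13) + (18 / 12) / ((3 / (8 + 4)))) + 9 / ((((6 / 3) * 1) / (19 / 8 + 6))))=-207985 / 208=-999.93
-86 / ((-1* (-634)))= -43 / 317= -0.14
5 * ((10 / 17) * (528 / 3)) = 8800 / 17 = 517.65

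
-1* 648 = -648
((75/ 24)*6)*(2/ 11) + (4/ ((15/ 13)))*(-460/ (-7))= 106823/ 462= 231.22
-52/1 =-52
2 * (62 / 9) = 13.78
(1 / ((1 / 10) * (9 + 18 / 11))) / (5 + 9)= 55 / 819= 0.07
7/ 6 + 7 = 49/ 6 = 8.17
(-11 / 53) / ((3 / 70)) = -4.84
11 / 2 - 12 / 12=9 / 2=4.50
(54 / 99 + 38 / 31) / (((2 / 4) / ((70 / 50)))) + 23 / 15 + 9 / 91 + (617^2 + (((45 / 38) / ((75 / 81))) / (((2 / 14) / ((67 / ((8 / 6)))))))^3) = 3736201534735688192393 / 40865592768000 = 91426583.63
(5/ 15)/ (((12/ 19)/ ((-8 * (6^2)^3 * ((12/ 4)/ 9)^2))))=-21888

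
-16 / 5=-3.20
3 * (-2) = -6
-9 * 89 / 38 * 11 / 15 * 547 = -1606539 / 190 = -8455.47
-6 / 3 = -2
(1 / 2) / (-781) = -0.00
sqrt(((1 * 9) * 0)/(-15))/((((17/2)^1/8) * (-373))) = 0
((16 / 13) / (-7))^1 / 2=-8 / 91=-0.09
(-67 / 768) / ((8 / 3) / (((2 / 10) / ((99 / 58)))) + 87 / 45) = -9715 / 2749696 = -0.00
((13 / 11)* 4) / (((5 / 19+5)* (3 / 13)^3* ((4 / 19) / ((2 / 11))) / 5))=10310521 / 32670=315.60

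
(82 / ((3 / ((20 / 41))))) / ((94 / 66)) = 440 / 47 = 9.36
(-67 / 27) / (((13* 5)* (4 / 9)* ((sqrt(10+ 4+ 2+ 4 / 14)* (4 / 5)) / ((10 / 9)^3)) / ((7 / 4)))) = -0.06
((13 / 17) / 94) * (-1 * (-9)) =117 / 1598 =0.07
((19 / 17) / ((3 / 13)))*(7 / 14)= 2.42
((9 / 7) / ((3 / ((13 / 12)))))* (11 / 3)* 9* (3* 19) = 24453 / 28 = 873.32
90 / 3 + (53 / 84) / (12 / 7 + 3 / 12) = 5003 / 165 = 30.32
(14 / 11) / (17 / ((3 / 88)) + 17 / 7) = 294 / 115753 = 0.00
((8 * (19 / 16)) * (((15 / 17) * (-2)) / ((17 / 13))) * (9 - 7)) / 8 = -3705 / 1156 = -3.21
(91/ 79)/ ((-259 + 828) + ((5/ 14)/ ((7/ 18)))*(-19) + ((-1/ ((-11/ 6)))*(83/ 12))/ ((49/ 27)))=14014/ 6735461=0.00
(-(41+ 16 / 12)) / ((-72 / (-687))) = -29083 / 72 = -403.93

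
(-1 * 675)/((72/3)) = -225/8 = -28.12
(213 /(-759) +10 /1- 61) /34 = -6487 /4301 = -1.51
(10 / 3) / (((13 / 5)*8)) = 25 / 156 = 0.16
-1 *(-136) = 136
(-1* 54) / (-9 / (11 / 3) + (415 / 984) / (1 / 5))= 584496 / 3743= 156.16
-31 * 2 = -62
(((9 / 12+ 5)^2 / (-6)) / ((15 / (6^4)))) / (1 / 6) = -14283 / 5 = -2856.60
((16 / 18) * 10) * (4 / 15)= 64 / 27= 2.37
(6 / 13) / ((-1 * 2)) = -3 / 13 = -0.23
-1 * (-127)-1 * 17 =110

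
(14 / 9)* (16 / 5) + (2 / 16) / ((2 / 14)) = 2107 / 360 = 5.85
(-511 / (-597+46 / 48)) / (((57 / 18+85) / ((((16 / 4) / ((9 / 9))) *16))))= 0.62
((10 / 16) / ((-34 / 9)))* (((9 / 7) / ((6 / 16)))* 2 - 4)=-225 / 476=-0.47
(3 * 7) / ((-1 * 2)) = -21 / 2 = -10.50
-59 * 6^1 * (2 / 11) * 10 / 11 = -7080 / 121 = -58.51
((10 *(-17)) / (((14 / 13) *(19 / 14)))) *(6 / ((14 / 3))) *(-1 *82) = 1630980 / 133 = 12263.01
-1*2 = -2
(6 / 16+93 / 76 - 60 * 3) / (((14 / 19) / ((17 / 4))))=-460989 / 448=-1028.99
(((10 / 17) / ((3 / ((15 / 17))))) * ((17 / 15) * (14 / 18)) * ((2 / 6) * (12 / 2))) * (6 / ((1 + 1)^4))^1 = 35 / 306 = 0.11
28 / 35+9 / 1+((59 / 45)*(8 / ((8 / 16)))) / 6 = 359 / 27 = 13.30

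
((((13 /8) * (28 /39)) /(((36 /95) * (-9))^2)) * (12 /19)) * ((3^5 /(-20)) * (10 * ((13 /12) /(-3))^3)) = 7305025 /20155392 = 0.36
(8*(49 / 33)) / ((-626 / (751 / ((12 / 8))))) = -294392 / 30987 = -9.50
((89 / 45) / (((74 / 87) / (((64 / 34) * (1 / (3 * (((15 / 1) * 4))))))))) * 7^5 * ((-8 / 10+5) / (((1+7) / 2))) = 429.11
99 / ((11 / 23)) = 207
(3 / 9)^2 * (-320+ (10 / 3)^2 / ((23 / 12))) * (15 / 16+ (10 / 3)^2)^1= -2350925 / 5589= -420.63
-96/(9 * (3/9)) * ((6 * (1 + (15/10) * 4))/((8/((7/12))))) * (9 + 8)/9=-1666/9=-185.11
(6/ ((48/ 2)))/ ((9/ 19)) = 19/ 36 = 0.53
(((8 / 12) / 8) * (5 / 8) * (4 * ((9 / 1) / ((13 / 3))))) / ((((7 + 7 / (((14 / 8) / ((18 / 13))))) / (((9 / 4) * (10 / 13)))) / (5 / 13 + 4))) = 115425 / 440752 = 0.26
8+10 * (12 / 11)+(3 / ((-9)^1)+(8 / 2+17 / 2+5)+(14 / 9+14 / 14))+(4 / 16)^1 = 15397 / 396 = 38.88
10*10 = 100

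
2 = 2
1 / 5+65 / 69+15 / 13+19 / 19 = 14782 / 4485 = 3.30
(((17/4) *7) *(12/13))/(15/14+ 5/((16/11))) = 6.09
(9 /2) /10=9 /20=0.45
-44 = -44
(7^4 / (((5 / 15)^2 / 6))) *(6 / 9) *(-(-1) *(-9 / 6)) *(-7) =907578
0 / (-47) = 0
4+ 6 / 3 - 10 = -4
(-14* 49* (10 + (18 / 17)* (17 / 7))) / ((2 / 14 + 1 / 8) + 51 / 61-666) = 12.97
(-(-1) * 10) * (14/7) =20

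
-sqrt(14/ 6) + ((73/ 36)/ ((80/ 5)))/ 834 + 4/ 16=120169/ 480384 - sqrt(21)/ 3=-1.28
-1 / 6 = -0.17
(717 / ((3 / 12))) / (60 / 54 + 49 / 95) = 2452140 / 1391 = 1762.86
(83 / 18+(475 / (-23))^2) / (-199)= -4105157 / 1894878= -2.17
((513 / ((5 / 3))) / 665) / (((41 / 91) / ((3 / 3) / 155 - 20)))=-3263247 / 158875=-20.54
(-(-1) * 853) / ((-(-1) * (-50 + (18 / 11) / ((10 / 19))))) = -46915 / 2579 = -18.19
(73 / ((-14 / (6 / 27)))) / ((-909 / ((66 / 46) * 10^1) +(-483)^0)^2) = -883300 / 2963890503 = -0.00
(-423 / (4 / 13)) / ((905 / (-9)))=49491 / 3620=13.67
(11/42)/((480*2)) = 11/40320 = 0.00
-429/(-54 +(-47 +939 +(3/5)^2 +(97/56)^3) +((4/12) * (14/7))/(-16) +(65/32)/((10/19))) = -5650444800/11160941507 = -0.51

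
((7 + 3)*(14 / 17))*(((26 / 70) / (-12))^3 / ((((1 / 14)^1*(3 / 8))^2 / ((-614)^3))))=8136828322688 / 103275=78787976.98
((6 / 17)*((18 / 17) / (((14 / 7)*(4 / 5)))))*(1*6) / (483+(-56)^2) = 405 / 1045891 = 0.00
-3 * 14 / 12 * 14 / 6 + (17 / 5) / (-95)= -8.20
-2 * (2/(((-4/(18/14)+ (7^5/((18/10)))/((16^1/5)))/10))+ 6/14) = -17406/19987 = -0.87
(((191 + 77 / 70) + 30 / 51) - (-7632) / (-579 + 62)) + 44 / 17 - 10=14986509 / 87890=170.51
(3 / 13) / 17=3 / 221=0.01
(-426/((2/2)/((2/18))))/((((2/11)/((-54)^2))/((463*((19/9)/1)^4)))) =-6981402157.48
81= 81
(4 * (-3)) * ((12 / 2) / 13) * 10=-720 / 13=-55.38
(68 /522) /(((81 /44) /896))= 1340416 /21141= 63.40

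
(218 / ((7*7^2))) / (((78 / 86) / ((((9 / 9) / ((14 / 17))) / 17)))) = 0.05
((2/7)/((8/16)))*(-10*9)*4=-1440/7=-205.71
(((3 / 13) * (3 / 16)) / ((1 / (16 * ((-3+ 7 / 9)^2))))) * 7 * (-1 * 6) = -5600 / 39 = -143.59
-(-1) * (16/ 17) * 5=80/ 17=4.71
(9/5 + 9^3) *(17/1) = 62118/5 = 12423.60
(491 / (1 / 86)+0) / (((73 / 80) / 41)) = 138501280 / 73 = 1897277.81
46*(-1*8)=-368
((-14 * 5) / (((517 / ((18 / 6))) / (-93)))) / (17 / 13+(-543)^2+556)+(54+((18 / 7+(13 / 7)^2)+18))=421683069504 / 5404770217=78.02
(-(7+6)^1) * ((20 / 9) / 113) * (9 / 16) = -65 / 452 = -0.14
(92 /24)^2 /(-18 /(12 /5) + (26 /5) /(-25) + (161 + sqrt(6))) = 2534108375 /26428991922-8265625 * sqrt(6) /13214495961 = 0.09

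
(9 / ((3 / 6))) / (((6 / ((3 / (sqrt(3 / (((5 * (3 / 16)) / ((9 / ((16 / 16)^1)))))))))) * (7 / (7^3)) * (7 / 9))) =189 * sqrt(5) / 4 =105.65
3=3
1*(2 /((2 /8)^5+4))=2048 /4097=0.50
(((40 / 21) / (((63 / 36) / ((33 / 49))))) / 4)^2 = 193600 / 5764801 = 0.03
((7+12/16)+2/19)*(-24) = -3582/19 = -188.53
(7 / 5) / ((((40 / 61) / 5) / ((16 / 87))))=854 / 435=1.96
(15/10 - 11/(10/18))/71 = -183/710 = -0.26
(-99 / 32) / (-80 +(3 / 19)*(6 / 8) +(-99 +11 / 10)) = 3135 / 180152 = 0.02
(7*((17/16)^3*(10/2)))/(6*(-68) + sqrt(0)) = -10115/98304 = -0.10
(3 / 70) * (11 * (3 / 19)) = 99 / 1330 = 0.07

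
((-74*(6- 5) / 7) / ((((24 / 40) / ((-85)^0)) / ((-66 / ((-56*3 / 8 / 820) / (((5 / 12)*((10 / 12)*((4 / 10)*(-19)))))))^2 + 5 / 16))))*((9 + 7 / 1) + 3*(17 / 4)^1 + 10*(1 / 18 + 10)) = -51619716331775875 / 489888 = -105370444533.80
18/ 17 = 1.06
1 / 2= 0.50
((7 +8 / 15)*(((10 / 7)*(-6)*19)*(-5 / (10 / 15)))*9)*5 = 414064.29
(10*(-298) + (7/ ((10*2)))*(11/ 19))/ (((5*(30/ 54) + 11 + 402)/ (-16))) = 20381814/ 177745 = 114.67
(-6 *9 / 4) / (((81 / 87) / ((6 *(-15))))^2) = -126150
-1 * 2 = -2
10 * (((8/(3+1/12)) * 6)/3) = 1920/37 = 51.89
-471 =-471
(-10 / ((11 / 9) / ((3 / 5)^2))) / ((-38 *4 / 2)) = 81 / 2090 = 0.04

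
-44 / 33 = -4 / 3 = -1.33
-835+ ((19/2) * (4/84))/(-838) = -29388679/35196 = -835.00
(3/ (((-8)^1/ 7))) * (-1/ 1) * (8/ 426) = 7/ 142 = 0.05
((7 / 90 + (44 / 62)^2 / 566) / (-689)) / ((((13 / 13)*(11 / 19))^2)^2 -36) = 19302755557 / 6067191168871650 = 0.00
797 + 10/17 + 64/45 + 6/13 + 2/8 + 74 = 34756661/39780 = 873.72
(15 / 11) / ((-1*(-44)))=0.03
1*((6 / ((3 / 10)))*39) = 780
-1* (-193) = 193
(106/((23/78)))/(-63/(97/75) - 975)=-66833/190325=-0.35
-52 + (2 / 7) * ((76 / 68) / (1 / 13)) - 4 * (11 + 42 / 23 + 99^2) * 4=-429898034 / 2737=-157069.07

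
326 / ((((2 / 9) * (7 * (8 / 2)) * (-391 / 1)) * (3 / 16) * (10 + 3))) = -1956 / 35581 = -0.05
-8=-8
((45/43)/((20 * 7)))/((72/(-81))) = -81/9632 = -0.01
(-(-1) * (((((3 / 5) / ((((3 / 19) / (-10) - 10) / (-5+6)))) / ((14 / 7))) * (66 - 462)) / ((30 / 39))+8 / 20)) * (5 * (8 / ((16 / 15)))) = 102630 / 173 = 593.24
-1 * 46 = -46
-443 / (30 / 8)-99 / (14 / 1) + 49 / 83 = -2172029 / 17430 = -124.61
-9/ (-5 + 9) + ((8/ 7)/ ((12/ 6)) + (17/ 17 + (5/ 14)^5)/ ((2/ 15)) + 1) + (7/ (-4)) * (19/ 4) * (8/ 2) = -28380965/ 1075648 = -26.38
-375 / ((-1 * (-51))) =-125 / 17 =-7.35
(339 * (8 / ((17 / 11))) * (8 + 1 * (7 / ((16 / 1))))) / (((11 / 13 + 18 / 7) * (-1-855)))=-45810765 / 9051344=-5.06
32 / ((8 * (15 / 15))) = 4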